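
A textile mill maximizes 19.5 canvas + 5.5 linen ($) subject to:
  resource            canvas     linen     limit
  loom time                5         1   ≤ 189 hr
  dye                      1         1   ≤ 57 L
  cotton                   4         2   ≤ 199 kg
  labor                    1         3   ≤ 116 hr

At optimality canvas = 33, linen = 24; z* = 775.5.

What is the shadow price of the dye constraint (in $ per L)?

2

Binding: loom time and dye. Non-binding: cotton (19 unused), labor (11 unused).
By complementary slackness, y = 0 for the non-binding constraints.
From A_Bᵀ y = c: 5·y_loom time + 1·y_dye = 19.5; 1·y_loom time + 1·y_dye = 5.5.
→ y_loom time = 3.5 and y_dye = 2.
Shadow price of dye = 2.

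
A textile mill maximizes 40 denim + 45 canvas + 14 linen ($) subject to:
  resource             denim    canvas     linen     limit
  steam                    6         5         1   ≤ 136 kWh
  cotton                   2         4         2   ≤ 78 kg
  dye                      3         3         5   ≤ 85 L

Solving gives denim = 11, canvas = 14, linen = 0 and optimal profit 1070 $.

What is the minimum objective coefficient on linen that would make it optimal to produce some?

At the optimum: steam uses 136 of 136 (binding); cotton uses 78 of 78 (binding); dye uses 75 of 85 (slack = 10).
Since dye is not tight, its dual is 0.
The binding rows give the dual system: 6·y_steam + 2·y_cotton = 40 and 5·y_steam + 4·y_cotton = 45.
Solving: y_steam = 5, y_cotton = 5.
linen enters the basis when its profit ≥ yᵀa₃ = 5·1 + 5·2 = 15.

15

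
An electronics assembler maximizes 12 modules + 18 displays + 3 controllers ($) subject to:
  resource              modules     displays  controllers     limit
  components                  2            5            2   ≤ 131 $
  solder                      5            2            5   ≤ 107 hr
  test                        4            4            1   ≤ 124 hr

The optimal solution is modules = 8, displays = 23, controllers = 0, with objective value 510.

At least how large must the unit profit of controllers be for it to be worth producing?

At the optimum: components uses 131 of 131 (binding); solder uses 86 of 107 (slack = 21); test uses 124 of 124 (binding).
By complementary slackness, y = 0 for the non-binding constraint.
From A_Bᵀ y = c: 2·y_components + 4·y_test = 12; 5·y_components + 4·y_test = 18.
This yields shadow prices y_components = 2, y_test = 2.
controllers enters the basis when its profit ≥ yᵀa₃ = 2·2 + 2·1 = 6.

6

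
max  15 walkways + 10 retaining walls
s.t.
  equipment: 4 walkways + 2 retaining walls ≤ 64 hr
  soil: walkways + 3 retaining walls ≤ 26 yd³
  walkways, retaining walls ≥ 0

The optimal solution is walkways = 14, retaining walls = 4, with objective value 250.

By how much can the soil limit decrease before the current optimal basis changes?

Binding constraints: equipment, soil. The basis is B = [[4,2],[1,3]] with det 10.
Per unit decrease in soil, x* moves by d = (0.2, -0.4).
The basis stays optimal until retaining walls reaches 0; allowable decrease = 10 yd³.

10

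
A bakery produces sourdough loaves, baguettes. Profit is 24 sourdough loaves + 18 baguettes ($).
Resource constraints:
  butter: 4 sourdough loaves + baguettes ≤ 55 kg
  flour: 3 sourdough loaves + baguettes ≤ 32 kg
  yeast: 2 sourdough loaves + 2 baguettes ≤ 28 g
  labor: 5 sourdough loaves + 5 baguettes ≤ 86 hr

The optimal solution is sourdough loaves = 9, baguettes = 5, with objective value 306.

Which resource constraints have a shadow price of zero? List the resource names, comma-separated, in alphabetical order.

butter, labor

butter: 41/55 (slack 14)
flour: 32/32 (binding)
yeast: 28/28 (binding)
labor: 70/86 (slack 16)
By complementary slackness, a constraint with positive slack has shadow price 0 → butter, labor.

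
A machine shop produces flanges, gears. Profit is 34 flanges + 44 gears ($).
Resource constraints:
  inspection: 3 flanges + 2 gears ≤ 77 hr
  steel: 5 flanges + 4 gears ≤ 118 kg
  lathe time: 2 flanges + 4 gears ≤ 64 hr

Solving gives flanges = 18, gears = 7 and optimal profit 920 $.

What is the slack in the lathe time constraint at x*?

0

lathe time used = 2·18 + 4·7 = 64; slack = 64 − 64 = 0.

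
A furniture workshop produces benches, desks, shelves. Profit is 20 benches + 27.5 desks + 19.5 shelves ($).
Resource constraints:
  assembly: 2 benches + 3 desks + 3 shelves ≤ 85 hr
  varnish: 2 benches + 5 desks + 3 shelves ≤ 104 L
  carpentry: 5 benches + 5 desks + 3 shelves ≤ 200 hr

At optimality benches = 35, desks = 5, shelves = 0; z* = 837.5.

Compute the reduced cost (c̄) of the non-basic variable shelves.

Binding: assembly and carpentry. Non-binding: varnish (9 unused).
By complementary slackness, y = 0 for the non-binding constraint.
The binding rows give the dual system: 2·y_assembly + 5·y_carpentry = 20 and 3·y_assembly + 5·y_carpentry = 27.5.
→ y_assembly = 7.5 and y_carpentry = 1.
Reduced cost of shelves: c₃ − yᵀa₃ = 19.5 − (7.5·3 + 1·3) = 19.5 − 25.5 = -6.

-6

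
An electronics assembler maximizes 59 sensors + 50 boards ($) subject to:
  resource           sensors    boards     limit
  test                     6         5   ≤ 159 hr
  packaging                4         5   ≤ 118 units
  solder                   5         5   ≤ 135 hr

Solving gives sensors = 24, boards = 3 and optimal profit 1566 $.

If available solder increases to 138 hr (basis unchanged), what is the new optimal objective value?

1569

Binding: test and solder. Non-binding: packaging (7 unused).
Slack constraints have shadow price 0 (complementary slackness).
From A_Bᵀ y = c: 6·y_test + 5·y_solder = 59; 5·y_test + 5·y_solder = 50.
This yields shadow prices y_test = 9, y_solder = 1.
Δz = y_solder·Δb = 1 × (3) = 3, so new z* = 1566 + 3 = 1569.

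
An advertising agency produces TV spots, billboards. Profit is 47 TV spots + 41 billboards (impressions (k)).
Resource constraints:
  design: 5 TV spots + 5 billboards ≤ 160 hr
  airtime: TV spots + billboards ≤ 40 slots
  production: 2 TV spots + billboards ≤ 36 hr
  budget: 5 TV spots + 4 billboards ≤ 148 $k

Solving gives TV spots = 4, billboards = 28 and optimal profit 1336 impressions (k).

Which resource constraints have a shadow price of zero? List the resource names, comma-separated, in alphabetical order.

design: 160/160 (binding)
airtime: 32/40 (slack 8)
production: 36/36 (binding)
budget: 132/148 (slack 16)
By complementary slackness, a constraint with positive slack has shadow price 0 → airtime, budget.

airtime, budget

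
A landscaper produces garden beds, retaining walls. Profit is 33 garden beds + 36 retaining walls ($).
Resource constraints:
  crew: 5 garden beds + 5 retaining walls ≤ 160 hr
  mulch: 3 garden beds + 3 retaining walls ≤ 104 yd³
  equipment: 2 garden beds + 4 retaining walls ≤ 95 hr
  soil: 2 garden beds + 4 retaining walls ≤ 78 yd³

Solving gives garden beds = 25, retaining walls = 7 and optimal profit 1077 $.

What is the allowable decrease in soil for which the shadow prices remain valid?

14

Binding constraints: crew, soil. The basis is B = [[5,5],[2,4]] with det 10.
Per unit decrease in soil, x* moves by d = (0.5, -0.5).
The basis stays optimal until retaining walls reaches 0; allowable decrease = 14 yd³.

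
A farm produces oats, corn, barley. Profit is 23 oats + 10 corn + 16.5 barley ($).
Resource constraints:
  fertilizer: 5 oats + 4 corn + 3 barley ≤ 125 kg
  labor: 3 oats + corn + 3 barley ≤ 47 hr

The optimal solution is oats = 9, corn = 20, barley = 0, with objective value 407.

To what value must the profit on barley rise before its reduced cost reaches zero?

Both fertilizer and labor are binding at x*.
Dual feasibility on the basic columns requires 5·y_fertilizer + 3·y_labor = 23, 4·y_fertilizer + 1·y_labor = 10.
Solving: y_fertilizer = 1, y_labor = 6.
barley enters the basis when its profit ≥ yᵀa₃ = 1·3 + 6·3 = 21.

21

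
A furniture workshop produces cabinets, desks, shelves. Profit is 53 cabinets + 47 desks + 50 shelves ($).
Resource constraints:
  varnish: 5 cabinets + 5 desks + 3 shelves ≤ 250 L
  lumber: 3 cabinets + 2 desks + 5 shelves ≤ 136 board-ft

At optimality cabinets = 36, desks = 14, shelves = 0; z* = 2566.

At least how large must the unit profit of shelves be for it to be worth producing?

Both varnish and lumber are binding at x*.
Dual feasibility on the basic columns requires 5·y_varnish + 3·y_lumber = 53, 5·y_varnish + 2·y_lumber = 47.
This yields shadow prices y_varnish = 7, y_lumber = 6.
shelves enters the basis when its profit ≥ yᵀa₃ = 7·3 + 6·5 = 51.

51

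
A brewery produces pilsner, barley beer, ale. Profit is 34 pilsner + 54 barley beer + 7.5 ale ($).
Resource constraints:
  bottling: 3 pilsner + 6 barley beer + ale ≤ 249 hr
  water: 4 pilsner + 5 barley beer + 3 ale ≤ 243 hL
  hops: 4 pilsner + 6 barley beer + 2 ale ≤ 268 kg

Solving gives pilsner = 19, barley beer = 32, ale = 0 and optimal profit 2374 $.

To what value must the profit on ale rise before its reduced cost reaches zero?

16

At the optimum: bottling uses 249 of 249 (binding); water uses 236 of 243 (slack = 7); hops uses 268 of 268 (binding).
By complementary slackness, y = 0 for the non-binding constraint.
Dual feasibility on the basic columns requires 3·y_bottling + 4·y_hops = 34, 6·y_bottling + 6·y_hops = 54.
→ y_bottling = 2 and y_hops = 7.
ale enters the basis when its profit ≥ yᵀa₃ = 2·1 + 7·2 = 16.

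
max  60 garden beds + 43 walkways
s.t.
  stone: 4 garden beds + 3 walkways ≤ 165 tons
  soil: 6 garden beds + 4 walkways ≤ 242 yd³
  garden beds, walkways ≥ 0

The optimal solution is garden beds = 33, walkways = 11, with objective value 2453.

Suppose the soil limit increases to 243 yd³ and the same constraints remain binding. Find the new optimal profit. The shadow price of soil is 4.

2457

Δb = 1, so new z* = 2453 + (4)·(1) = 2453 + 4 = 2457.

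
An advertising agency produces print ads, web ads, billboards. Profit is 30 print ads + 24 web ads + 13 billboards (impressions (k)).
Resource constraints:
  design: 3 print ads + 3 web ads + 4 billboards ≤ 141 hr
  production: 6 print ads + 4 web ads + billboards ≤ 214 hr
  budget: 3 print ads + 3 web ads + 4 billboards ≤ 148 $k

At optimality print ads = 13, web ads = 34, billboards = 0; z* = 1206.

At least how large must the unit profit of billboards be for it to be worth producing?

19

At the optimum: design uses 141 of 141 (binding); production uses 214 of 214 (binding); budget uses 141 of 148 (slack = 7).
Since budget is not tight, its dual is 0.
From A_Bᵀ y = c: 3·y_design + 6·y_production = 30; 3·y_design + 4·y_production = 24.
Solving: y_design = 4, y_production = 3.
billboards enters the basis when its profit ≥ yᵀa₃ = 4·4 + 3·1 = 19.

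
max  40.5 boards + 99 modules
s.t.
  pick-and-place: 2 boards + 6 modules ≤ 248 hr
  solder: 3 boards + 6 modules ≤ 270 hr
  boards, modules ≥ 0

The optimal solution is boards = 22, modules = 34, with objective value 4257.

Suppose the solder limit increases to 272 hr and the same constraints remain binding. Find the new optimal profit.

4272

Check each constraint at x*: pick-and-place 248/248 (tight); solder 270/270 (tight).
The binding rows give the dual system: 2·y_pick-and-place + 3·y_solder = 40.5 and 6·y_pick-and-place + 6·y_solder = 99.
→ y_pick-and-place = 9 and y_solder = 7.5.
Δz = y_solder·Δb = 7.5 × (2) = 15, so new z* = 4257 + 15 = 4272.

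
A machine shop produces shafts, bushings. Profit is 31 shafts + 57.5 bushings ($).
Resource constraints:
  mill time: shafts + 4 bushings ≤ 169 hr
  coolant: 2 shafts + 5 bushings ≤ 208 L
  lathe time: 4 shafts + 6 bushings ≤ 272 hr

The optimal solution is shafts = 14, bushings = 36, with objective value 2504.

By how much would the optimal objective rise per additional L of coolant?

5.5

Binding: coolant and lathe time. Non-binding: mill time (11 unused).
Since mill time is not tight, its dual is 0.
Dual feasibility on the basic columns requires 2·y_coolant + 4·y_lathe time = 31, 5·y_coolant + 6·y_lathe time = 57.5.
→ y_coolant = 5.5 and y_lathe time = 5.
Shadow price of coolant = 5.5.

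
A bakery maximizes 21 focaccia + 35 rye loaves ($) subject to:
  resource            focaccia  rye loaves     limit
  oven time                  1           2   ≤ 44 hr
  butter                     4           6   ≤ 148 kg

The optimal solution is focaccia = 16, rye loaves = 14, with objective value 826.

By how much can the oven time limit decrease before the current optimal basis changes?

7

Binding constraints: oven time, butter. The basis is B = [[1,2],[4,6]] with det -2.
Per unit decrease in oven time, x* moves by d = (3, -2).
The basis stays optimal until rye loaves reaches 0; allowable decrease = 7 hr.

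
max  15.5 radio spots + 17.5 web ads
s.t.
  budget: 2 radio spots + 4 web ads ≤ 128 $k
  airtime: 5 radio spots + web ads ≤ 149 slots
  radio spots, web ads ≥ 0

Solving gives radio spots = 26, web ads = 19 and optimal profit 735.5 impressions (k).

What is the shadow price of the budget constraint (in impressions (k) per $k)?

4

Both budget and airtime are binding at x*.
The binding rows give the dual system: 2·y_budget + 5·y_airtime = 15.5 and 4·y_budget + 1·y_airtime = 17.5.
Solving: y_budget = 4, y_airtime = 1.5.
Shadow price of budget = 4.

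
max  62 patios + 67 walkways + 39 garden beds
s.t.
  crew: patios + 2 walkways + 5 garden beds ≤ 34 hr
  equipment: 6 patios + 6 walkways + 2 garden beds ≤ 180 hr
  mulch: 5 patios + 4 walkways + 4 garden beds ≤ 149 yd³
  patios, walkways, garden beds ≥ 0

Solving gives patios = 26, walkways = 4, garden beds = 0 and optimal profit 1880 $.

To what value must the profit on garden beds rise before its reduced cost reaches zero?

44

Check each constraint at x*: crew 34/34 (tight); equipment 180/180 (tight); mulch 146/149 (slack 3).
Slack constraints have shadow price 0 (complementary slackness).
The binding rows give the dual system: 1·y_crew + 6·y_equipment = 62 and 2·y_crew + 6·y_equipment = 67.
This yields shadow prices y_crew = 5, y_equipment = 9.5.
garden beds enters the basis when its profit ≥ yᵀa₃ = 5·5 + 9.5·2 = 44.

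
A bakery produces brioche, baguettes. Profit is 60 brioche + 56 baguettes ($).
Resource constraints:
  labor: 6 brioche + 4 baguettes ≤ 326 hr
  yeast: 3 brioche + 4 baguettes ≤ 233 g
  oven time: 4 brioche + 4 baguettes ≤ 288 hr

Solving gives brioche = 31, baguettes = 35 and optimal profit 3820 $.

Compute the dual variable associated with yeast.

8

Binding: labor and yeast. Non-binding: oven time (24 unused).
Slack constraints have shadow price 0 (complementary slackness).
From A_Bᵀ y = c: 6·y_labor + 3·y_yeast = 60; 4·y_labor + 4·y_yeast = 56.
→ y_labor = 6 and y_yeast = 8.
Shadow price of yeast = 8.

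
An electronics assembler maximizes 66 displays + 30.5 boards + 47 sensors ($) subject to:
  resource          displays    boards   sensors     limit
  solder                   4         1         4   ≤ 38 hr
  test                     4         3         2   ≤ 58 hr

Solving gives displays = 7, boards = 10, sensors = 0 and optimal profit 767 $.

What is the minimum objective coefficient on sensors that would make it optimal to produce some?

At the optimum: solder uses 38 of 38 (binding); test uses 58 of 58 (binding).
From A_Bᵀ y = c: 4·y_solder + 4·y_test = 66; 1·y_solder + 3·y_test = 30.5.
→ y_solder = 9.5 and y_test = 7.
sensors enters the basis when its profit ≥ yᵀa₃ = 9.5·4 + 7·2 = 52.

52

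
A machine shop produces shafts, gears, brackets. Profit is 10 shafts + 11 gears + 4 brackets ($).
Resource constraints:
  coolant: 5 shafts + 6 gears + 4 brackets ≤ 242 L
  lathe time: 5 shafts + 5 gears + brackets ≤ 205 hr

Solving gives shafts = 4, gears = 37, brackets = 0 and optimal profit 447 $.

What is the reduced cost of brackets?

Both coolant and lathe time are binding at x*.
From A_Bᵀ y = c: 5·y_coolant + 5·y_lathe time = 10; 6·y_coolant + 5·y_lathe time = 11.
Solving: y_coolant = 1, y_lathe time = 1.
Reduced cost of brackets: c₃ − yᵀa₃ = 4 − (1·4 + 1·1) = 4 − 5 = -1.

-1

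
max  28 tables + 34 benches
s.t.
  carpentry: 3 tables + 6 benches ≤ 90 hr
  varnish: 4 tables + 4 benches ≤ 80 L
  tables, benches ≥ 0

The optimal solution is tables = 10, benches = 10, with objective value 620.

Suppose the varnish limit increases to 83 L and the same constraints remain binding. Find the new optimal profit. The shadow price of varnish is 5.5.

636.5

Δb = 3, so new z* = 620 + (5.5)·(3) = 620 + 16.5 = 636.5.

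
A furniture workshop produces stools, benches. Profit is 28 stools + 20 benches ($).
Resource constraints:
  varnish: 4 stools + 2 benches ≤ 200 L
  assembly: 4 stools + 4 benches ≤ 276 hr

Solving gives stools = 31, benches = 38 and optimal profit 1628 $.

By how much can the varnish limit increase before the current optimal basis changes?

76

Binding constraints: varnish, assembly. The basis is B = [[4,2],[4,4]] with det 8.
Per unit increase in varnish, x* moves by d = (0.5, -0.5).
The basis stays optimal until benches reaches 0; allowable increase = 76 L.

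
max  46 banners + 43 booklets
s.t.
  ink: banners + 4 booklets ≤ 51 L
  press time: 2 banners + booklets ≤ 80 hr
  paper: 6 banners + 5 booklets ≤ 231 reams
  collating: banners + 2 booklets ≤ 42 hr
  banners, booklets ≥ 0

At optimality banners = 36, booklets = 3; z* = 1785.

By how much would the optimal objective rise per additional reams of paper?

Binding: paper and collating. Non-binding: ink (3 unused), press time (5 unused).
Slack constraints have shadow price 0 (complementary slackness).
Dual feasibility on the basic columns requires 6·y_paper + 1·y_collating = 46, 5·y_paper + 2·y_collating = 43.
→ y_paper = 7 and y_collating = 4.
Shadow price of paper = 7.

7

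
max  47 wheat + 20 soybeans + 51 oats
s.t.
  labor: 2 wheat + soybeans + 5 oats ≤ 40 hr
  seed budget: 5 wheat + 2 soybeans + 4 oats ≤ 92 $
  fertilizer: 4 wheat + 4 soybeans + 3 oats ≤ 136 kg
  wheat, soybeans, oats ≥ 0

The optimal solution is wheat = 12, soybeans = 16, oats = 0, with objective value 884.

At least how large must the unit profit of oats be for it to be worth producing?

At the optimum: labor uses 40 of 40 (binding); seed budget uses 92 of 92 (binding); fertilizer uses 112 of 136 (slack = 24).
Slack constraints have shadow price 0 (complementary slackness).
From A_Bᵀ y = c: 2·y_labor + 5·y_seed budget = 47; 1·y_labor + 2·y_seed budget = 20.
→ y_labor = 6 and y_seed budget = 7.
oats enters the basis when its profit ≥ yᵀa₃ = 6·5 + 7·4 = 58.

58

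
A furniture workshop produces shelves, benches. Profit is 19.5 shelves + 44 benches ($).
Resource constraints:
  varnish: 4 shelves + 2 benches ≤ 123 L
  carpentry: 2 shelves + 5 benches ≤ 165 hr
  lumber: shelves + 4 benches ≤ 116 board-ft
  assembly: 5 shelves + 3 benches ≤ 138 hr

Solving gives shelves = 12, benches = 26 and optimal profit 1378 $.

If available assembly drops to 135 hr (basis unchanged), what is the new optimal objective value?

1372

Binding: lumber and assembly. Non-binding: varnish (23 unused), carpentry (11 unused).
Slack constraints have shadow price 0 (complementary slackness).
The binding rows give the dual system: 1·y_lumber + 5·y_assembly = 19.5 and 4·y_lumber + 3·y_assembly = 44.
→ y_lumber = 9.5 and y_assembly = 2.
Δz = y_assembly·Δb = 2 × (-3) = -6, so new z* = 1378 − 6 = 1372.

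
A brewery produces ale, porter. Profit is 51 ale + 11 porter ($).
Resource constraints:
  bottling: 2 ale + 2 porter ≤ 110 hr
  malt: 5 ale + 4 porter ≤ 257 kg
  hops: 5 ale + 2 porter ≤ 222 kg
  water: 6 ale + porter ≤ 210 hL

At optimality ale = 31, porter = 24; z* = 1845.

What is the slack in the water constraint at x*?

0

water used = 6·31 + 1·24 = 210; slack = 210 − 210 = 0.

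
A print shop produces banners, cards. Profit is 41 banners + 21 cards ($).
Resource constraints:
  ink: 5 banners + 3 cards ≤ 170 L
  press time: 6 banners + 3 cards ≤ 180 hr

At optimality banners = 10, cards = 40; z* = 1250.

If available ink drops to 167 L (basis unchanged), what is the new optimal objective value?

1247

At the optimum: ink uses 170 of 170 (binding); press time uses 180 of 180 (binding).
From A_Bᵀ y = c: 5·y_ink + 6·y_press time = 41; 3·y_ink + 3·y_press time = 21.
Solving: y_ink = 1, y_press time = 6.
Δz = y_ink·Δb = 1 × (-3) = -3, so new z* = 1250 − 3 = 1247.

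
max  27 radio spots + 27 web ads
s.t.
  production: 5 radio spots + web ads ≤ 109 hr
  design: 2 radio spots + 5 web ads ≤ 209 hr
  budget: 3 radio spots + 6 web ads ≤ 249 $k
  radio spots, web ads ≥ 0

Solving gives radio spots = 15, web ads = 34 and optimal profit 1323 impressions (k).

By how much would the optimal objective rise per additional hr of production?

3

Binding: production and budget. Non-binding: design (9 unused).
Slack constraints have shadow price 0 (complementary slackness).
The binding rows give the dual system: 5·y_production + 3·y_budget = 27 and 1·y_production + 6·y_budget = 27.
→ y_production = 3 and y_budget = 4.
Shadow price of production = 3.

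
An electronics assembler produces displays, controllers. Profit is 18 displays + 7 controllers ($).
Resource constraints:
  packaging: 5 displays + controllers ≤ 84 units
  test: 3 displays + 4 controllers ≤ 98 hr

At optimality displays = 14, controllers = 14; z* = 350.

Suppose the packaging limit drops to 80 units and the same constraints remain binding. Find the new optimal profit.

338

Both packaging and test are binding at x*.
The binding rows give the dual system: 5·y_packaging + 3·y_test = 18 and 1·y_packaging + 4·y_test = 7.
Solving: y_packaging = 3, y_test = 1.
Δz = y_packaging·Δb = 3 × (-4) = -12, so new z* = 350 − 12 = 338.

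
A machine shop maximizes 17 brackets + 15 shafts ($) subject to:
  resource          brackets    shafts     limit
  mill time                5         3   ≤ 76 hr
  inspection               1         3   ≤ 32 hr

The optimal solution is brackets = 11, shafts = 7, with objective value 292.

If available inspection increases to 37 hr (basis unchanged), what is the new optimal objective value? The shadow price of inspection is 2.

302

Δb = 5, so new z* = 292 + (2)·(5) = 292 + 10 = 302.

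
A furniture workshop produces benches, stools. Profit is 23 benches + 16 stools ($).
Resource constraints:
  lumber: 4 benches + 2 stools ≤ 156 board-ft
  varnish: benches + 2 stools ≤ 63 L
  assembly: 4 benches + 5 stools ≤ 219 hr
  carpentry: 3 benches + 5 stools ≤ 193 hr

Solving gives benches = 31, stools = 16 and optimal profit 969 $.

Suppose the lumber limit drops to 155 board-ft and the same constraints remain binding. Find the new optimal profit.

Binding: lumber and varnish. Non-binding: assembly (15 unused), carpentry (20 unused).
By complementary slackness, y = 0 for the non-binding constraints.
From A_Bᵀ y = c: 4·y_lumber + 1·y_varnish = 23; 2·y_lumber + 2·y_varnish = 16.
This yields shadow prices y_lumber = 5, y_varnish = 3.
Δz = y_lumber·Δb = 5 × (-1) = -5, so new z* = 969 − 5 = 964.

964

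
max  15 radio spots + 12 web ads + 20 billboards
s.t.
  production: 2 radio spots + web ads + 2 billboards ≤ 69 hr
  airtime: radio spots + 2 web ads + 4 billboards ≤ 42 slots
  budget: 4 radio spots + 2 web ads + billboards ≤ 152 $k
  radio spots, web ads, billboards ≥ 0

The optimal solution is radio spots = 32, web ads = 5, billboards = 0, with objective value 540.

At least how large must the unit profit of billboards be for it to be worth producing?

24

Check each constraint at x*: production 69/69 (tight); airtime 42/42 (tight); budget 138/152 (slack 14).
Since budget is not tight, its dual is 0.
From A_Bᵀ y = c: 2·y_production + 1·y_airtime = 15; 1·y_production + 2·y_airtime = 12.
Solving: y_production = 6, y_airtime = 3.
billboards enters the basis when its profit ≥ yᵀa₃ = 6·2 + 3·4 = 24.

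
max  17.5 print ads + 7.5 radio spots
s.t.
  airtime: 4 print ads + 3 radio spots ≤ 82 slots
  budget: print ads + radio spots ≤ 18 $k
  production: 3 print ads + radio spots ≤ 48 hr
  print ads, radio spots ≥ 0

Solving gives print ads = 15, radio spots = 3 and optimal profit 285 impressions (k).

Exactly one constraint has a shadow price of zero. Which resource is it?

airtime: 69/82 (slack 13)
budget: 18/18 (binding)
production: 48/48 (binding)
By complementary slackness, a constraint with positive slack has shadow price 0 → airtime.

airtime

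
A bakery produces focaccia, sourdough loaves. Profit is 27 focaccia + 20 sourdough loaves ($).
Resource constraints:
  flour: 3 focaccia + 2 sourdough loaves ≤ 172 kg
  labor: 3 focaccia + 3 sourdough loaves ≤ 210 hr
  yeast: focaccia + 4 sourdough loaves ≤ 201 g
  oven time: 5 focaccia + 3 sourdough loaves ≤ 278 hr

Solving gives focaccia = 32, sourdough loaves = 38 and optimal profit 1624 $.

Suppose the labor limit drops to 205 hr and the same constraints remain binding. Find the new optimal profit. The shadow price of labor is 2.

1614

Δb = -5, so new z* = 1624 + (2)·(-5) = 1624 − 10 = 1614.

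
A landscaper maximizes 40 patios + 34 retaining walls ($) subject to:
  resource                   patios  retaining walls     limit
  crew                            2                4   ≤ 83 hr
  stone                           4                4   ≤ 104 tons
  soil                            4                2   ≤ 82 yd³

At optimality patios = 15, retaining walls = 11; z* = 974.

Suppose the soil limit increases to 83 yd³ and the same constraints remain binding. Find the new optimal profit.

Binding: stone and soil. Non-binding: crew (9 unused).
Slack constraints have shadow price 0 (complementary slackness).
From A_Bᵀ y = c: 4·y_stone + 4·y_soil = 40; 4·y_stone + 2·y_soil = 34.
Solving: y_stone = 7, y_soil = 3.
Δz = y_soil·Δb = 3 × (1) = 3, so new z* = 974 + 3 = 977.

977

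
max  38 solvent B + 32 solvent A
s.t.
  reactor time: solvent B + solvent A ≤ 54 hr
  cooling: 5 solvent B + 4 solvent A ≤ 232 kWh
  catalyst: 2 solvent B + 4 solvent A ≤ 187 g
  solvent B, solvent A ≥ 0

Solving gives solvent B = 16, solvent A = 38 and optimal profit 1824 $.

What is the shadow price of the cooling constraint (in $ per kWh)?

6

At the optimum: reactor time uses 54 of 54 (binding); cooling uses 232 of 232 (binding); catalyst uses 184 of 187 (slack = 3).
Since catalyst is not tight, its dual is 0.
The binding rows give the dual system: 1·y_reactor time + 5·y_cooling = 38 and 1·y_reactor time + 4·y_cooling = 32.
This yields shadow prices y_reactor time = 8, y_cooling = 6.
Shadow price of cooling = 6.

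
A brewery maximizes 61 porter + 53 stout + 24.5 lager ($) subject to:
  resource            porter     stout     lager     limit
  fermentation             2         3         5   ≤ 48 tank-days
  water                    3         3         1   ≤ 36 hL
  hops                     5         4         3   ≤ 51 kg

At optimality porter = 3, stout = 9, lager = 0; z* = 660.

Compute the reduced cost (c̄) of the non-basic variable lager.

-6.5

Binding: water and hops. Non-binding: fermentation (15 unused).
Since fermentation is not tight, its dual is 0.
The binding rows give the dual system: 3·y_water + 5·y_hops = 61 and 3·y_water + 4·y_hops = 53.
Solving: y_water = 7, y_hops = 8.
Reduced cost of lager: c₃ − yᵀa₃ = 24.5 − (7·1 + 8·3) = 24.5 − 31 = -6.5.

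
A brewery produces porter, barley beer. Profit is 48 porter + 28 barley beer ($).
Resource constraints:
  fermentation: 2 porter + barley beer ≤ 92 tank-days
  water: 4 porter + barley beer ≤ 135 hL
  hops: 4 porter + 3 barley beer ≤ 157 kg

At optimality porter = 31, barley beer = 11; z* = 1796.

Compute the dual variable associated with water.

4

Binding: water and hops. Non-binding: fermentation (19 unused).
By complementary slackness, y = 0 for the non-binding constraint.
Dual feasibility on the basic columns requires 4·y_water + 4·y_hops = 48, 1·y_water + 3·y_hops = 28.
→ y_water = 4 and y_hops = 8.
Shadow price of water = 4.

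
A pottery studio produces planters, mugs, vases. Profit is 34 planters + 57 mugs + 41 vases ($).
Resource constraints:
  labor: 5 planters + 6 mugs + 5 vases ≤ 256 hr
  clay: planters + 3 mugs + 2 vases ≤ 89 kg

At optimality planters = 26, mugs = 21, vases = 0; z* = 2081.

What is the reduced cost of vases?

Both labor and clay are binding at x*.
The binding rows give the dual system: 5·y_labor + 1·y_clay = 34 and 6·y_labor + 3·y_clay = 57.
This yields shadow prices y_labor = 5, y_clay = 9.
Reduced cost of vases: c₃ − yᵀa₃ = 41 − (5·5 + 9·2) = 41 − 43 = -2.

-2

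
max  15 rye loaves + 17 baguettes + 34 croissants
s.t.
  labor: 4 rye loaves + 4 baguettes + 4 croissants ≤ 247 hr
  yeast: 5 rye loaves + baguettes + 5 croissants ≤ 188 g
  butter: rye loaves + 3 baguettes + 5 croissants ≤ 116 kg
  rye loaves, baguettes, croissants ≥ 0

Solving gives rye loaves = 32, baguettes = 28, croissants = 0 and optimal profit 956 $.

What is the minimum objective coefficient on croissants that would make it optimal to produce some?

Binding: yeast and butter. Non-binding: labor (7 unused).
By complementary slackness, y = 0 for the non-binding constraint.
From A_Bᵀ y = c: 5·y_yeast + 1·y_butter = 15; 1·y_yeast + 3·y_butter = 17.
This yields shadow prices y_yeast = 2, y_butter = 5.
croissants enters the basis when its profit ≥ yᵀa₃ = 2·5 + 5·5 = 35.

35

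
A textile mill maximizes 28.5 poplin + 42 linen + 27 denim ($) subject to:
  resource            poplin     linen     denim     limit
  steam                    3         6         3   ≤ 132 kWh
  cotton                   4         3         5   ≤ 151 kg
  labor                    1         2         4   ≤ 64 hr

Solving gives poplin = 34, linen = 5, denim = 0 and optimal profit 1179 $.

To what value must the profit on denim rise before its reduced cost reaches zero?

31.5

Check each constraint at x*: steam 132/132 (tight); cotton 151/151 (tight); labor 44/64 (slack 20).
Since labor is not tight, its dual is 0.
From A_Bᵀ y = c: 3·y_steam + 4·y_cotton = 28.5; 6·y_steam + 3·y_cotton = 42.
→ y_steam = 5.5 and y_cotton = 3.
denim enters the basis when its profit ≥ yᵀa₃ = 5.5·3 + 3·5 = 31.5.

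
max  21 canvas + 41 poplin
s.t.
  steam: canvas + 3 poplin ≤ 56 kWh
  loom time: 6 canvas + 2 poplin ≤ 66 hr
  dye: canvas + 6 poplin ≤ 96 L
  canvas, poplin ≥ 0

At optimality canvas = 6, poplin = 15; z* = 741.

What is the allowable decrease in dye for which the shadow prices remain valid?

85

Binding constraints: loom time, dye. The basis is B = [[6,2],[1,6]] with det 34.
Per unit decrease in dye, x* moves by d = (0.0588, -0.1765).
The basis stays optimal until poplin reaches 0; allowable decrease = 85 L.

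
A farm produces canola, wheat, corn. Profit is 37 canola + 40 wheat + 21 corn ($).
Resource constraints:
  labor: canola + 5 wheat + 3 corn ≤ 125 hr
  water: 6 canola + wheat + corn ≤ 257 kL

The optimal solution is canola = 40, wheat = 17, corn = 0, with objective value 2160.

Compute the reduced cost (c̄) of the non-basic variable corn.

-5

Both labor and water are binding at x*.
The binding rows give the dual system: 1·y_labor + 6·y_water = 37 and 5·y_labor + 1·y_water = 40.
Solving: y_labor = 7, y_water = 5.
Reduced cost of corn: c₃ − yᵀa₃ = 21 − (7·3 + 5·1) = 21 − 26 = -5.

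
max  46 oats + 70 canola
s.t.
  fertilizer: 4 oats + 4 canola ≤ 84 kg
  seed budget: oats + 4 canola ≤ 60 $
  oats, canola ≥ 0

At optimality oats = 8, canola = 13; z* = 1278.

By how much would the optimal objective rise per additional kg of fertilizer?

9.5

Both fertilizer and seed budget are binding at x*.
The binding rows give the dual system: 4·y_fertilizer + 1·y_seed budget = 46 and 4·y_fertilizer + 4·y_seed budget = 70.
Solving: y_fertilizer = 9.5, y_seed budget = 8.
Shadow price of fertilizer = 9.5.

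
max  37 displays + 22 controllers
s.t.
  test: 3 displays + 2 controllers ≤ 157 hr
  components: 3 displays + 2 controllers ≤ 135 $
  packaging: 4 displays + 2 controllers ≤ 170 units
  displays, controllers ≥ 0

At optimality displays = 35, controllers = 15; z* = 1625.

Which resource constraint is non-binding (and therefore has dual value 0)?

test: 135/157 (slack 22)
components: 135/135 (binding)
packaging: 170/170 (binding)
By complementary slackness, a constraint with positive slack has shadow price 0 → test.

test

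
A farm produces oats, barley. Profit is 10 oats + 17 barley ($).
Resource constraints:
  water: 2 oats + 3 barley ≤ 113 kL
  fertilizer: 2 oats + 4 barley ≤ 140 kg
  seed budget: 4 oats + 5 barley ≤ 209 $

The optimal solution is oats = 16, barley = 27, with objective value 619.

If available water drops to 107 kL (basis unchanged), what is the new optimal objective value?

At the optimum: water uses 113 of 113 (binding); fertilizer uses 140 of 140 (binding); seed budget uses 199 of 209 (slack = 10).
By complementary slackness, y = 0 for the non-binding constraint.
The binding rows give the dual system: 2·y_water + 2·y_fertilizer = 10 and 3·y_water + 4·y_fertilizer = 17.
→ y_water = 3 and y_fertilizer = 2.
Δz = y_water·Δb = 3 × (-6) = -18, so new z* = 619 − 18 = 601.

601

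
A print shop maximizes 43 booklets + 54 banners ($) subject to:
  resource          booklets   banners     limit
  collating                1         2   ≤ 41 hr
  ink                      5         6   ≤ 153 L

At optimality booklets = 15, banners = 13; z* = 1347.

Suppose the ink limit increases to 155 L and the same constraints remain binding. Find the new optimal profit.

1363

At the optimum: collating uses 41 of 41 (binding); ink uses 153 of 153 (binding).
From A_Bᵀ y = c: 1·y_collating + 5·y_ink = 43; 2·y_collating + 6·y_ink = 54.
This yields shadow prices y_collating = 3, y_ink = 8.
Δz = y_ink·Δb = 8 × (2) = 16, so new z* = 1347 + 16 = 1363.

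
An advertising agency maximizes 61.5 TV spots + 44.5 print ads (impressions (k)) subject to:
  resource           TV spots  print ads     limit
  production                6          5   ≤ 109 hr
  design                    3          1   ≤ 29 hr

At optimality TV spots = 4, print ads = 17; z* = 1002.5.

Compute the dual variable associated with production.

8

At the optimum: production uses 109 of 109 (binding); design uses 29 of 29 (binding).
The binding rows give the dual system: 6·y_production + 3·y_design = 61.5 and 5·y_production + 1·y_design = 44.5.
→ y_production = 8 and y_design = 4.5.
Shadow price of production = 8.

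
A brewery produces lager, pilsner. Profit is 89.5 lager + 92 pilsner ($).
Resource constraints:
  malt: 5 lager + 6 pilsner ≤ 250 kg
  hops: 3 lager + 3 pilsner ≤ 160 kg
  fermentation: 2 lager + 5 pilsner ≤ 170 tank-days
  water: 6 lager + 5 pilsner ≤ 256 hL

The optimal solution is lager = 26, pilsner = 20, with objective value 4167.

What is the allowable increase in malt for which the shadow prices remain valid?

Binding constraints: malt, water. The basis is B = [[5,6],[6,5]] with det -11.
Per unit increase in malt, x* moves by d = (-0.4545, 0.5455).
The basis stays optimal until fermentation becomes binding; allowable increase = 9.9 kg.

9.9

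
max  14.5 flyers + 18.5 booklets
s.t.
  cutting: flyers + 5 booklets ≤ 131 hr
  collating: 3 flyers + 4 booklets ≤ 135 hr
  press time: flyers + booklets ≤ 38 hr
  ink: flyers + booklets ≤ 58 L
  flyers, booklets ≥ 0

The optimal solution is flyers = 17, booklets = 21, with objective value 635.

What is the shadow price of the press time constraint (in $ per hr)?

2.5

Check each constraint at x*: cutting 122/131 (slack 9); collating 135/135 (tight); press time 38/38 (tight); ink 38/58 (slack 20).
Slack constraints have shadow price 0 (complementary slackness).
The binding rows give the dual system: 3·y_collating + 1·y_press time = 14.5 and 4·y_collating + 1·y_press time = 18.5.
Solving: y_collating = 4, y_press time = 2.5.
Shadow price of press time = 2.5.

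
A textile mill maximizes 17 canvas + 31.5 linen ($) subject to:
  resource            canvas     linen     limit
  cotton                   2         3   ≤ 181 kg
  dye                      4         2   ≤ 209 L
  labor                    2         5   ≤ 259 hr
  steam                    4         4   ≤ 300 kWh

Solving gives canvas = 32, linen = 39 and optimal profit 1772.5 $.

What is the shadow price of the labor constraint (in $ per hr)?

At the optimum: cotton uses 181 of 181 (binding); dye uses 206 of 209 (slack = 3); labor uses 259 of 259 (binding); steam uses 284 of 300 (slack = 16).
Slack constraints have shadow price 0 (complementary slackness).
From A_Bᵀ y = c: 2·y_cotton + 2·y_labor = 17; 3·y_cotton + 5·y_labor = 31.5.
Solving: y_cotton = 5.5, y_labor = 3.
Shadow price of labor = 3.

3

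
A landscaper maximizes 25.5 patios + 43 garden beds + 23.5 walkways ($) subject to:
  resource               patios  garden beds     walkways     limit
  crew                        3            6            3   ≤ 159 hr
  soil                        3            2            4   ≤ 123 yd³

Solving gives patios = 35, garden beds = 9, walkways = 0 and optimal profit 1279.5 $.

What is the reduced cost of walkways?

Both crew and soil are binding at x*.
From A_Bᵀ y = c: 3·y_crew + 3·y_soil = 25.5; 6·y_crew + 2·y_soil = 43.
This yields shadow prices y_crew = 6.5, y_soil = 2.
Reduced cost of walkways: c₃ − yᵀa₃ = 23.5 − (6.5·3 + 2·4) = 23.5 − 27.5 = -4.

-4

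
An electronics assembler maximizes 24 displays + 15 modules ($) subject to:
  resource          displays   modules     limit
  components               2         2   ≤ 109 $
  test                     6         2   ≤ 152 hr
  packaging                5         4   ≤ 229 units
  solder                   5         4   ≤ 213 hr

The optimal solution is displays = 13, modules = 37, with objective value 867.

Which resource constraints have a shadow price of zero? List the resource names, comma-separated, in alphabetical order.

components, packaging

components: 100/109 (slack 9)
test: 152/152 (binding)
packaging: 213/229 (slack 16)
solder: 213/213 (binding)
By complementary slackness, a constraint with positive slack has shadow price 0 → components, packaging.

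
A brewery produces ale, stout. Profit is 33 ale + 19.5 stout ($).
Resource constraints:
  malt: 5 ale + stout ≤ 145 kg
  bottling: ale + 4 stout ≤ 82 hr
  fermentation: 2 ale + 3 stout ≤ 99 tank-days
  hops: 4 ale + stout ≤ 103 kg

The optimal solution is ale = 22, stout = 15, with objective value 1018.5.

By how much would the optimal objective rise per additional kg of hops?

At the optimum: malt uses 125 of 145 (slack = 20); bottling uses 82 of 82 (binding); fermentation uses 89 of 99 (slack = 10); hops uses 103 of 103 (binding).
By complementary slackness, y = 0 for the non-binding constraints.
From A_Bᵀ y = c: 1·y_bottling + 4·y_hops = 33; 4·y_bottling + 1·y_hops = 19.5.
Solving: y_bottling = 3, y_hops = 7.5.
Shadow price of hops = 7.5.

7.5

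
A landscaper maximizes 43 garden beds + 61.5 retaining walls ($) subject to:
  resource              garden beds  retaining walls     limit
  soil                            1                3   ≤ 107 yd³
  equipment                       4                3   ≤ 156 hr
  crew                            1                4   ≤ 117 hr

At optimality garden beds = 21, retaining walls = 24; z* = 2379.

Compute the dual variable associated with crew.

Binding: equipment and crew. Non-binding: soil (14 unused).
Since soil is not tight, its dual is 0.
The binding rows give the dual system: 4·y_equipment + 1·y_crew = 43 and 3·y_equipment + 4·y_crew = 61.5.
Solving: y_equipment = 8.5, y_crew = 9.
Shadow price of crew = 9.

9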